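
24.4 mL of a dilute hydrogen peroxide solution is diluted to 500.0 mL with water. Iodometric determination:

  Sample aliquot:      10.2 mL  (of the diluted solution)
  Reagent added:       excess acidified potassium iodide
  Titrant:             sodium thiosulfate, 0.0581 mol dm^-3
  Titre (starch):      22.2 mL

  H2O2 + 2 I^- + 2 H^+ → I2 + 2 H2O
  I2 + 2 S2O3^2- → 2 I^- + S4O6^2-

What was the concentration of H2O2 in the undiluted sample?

n(S2O3^2-) = 0.0222 × 0.0581 = 1.29 × 10^-3 mol
n(I2) = n(S2O3^2-)/2 = 6.45 × 10^-4 mol
n(H2O2) in the aliquot = 6.45 × 10^-4 mol (1:1 ratio)
[H2O2]_dilute = 6.45 × 10^-4 / 0.0102 = 0.0632 mol/L
[H2O2]_original = 0.0632 × 500.0/24.4 = 1.30 mol/L

1.30 mol/L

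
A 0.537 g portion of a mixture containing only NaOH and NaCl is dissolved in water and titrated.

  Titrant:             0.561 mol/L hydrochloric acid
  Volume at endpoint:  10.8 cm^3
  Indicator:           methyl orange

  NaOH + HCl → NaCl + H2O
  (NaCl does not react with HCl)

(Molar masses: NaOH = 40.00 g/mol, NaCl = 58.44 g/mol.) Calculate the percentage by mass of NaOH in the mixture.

45.1 %

n(HCl) = 0.0108 × 0.561 = 6.06 × 10^-3 mol
Let x = n(NaOH), y = n(NaCl).
Titrant: 1x = 6.06 × 10^-3;  mass: 40.00x + 58.44y = 0.537
Solving, x = 6.06 × 10^-3 mol, y = 5.04 × 10^-3 mol
mass of NaOH = 6.06 × 10^-3 × 40.00 = 0.242 g
% NaOH = 0.242 / 0.537 × 100 = 45.1 %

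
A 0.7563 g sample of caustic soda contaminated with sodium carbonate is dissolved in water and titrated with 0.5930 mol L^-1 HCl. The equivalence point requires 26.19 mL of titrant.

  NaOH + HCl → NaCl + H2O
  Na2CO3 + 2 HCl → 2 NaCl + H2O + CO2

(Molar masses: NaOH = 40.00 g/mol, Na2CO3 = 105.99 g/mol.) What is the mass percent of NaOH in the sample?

27.17 %

n(HCl) = 0.02619 × 0.5930 = 0.01553 mol
Let x = n(NaOH), y = n(Na2CO3).
Titrant: 1x + 2y = 0.01553;  mass: 40.00x + 105.99y = 0.7563
Solving, x = 5.136 × 10^-3 mol, y = 5.197 × 10^-3 mol
mass of NaOH = 5.136 × 10^-3 × 40.00 = 0.2055 g
% NaOH = 0.2055 / 0.7563 × 100 = 27.17 %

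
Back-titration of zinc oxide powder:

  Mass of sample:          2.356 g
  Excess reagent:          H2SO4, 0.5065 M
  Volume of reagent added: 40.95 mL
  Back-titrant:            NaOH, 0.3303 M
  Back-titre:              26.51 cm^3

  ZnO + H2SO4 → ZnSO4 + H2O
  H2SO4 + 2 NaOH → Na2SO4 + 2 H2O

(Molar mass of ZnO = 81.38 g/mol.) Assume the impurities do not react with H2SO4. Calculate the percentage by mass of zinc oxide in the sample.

56.52 %

n(H2SO4) added = 0.04095 × 0.5065 = 0.02074 mol
n(NaOH) used in back-titration = 0.02651 × 0.3303 = 8.756 × 10^-3 mol
From the 1:2 ratio, n(H2SO4) left over = 1/2 × 8.756 × 10^-3 = 4.378 × 10^-3 mol
n(H2SO4) consumed by analyte = 0.02074 − 4.378 × 10^-3 = 0.01636 mol
n(ZnO) = 0.01636 mol (1:1 ratio)
mass of ZnO = 0.01636 × 81.38 = 1.332 g
% ZnO = 1.332 / 2.356 × 100 = 56.52 %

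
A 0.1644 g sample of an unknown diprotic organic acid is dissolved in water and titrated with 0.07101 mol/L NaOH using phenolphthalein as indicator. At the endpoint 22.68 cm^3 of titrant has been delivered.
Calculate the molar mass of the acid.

n(NaOH) = 0.02268 L × 0.07101 mol/L = 1.611 × 10^-3 mol
From the 1:2 ratio, n(H2A) = 1/2 × 1.611 × 10^-3 = 8.053 × 10^-4 mol
M = m / n = 0.1644 g / 8.053 × 10^-4 mol = 204.2 g/mol

204.2 g/mol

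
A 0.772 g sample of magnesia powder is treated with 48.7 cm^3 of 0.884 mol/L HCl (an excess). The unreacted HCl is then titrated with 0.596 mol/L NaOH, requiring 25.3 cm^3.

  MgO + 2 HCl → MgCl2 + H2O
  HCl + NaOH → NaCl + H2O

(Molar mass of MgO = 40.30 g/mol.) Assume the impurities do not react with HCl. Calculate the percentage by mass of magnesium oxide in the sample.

73.0 %

n(HCl) added = 0.0487 × 0.884 = 0.0431 mol
n(NaOH) used in back-titration = 0.0253 × 0.596 = 0.0151 mol
n(HCl) left over = 0.0151 mol (1:1 ratio)
n(HCl) consumed by analyte = 0.0431 − 0.0151 = 0.0280 mol
From the 1:2 ratio, n(MgO) = 1/2 × 0.0280 = 0.0140 mol
mass of MgO = 0.0140 × 40.30 = 0.564 g
% MgO = 0.564 / 0.772 × 100 = 73.0 %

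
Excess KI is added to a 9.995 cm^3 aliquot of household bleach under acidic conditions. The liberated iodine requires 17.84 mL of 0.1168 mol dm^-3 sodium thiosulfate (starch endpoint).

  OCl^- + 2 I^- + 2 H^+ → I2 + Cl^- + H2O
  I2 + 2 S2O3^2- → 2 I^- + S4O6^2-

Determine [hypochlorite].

n(S2O3^2-) = 0.01784 × 0.1168 = 2.084 × 10^-3 mol
n(I2) = n(S2O3^2-)/2 = 1.042 × 10^-3 mol
n(OCl^-) in the aliquot = 1.042 × 10^-3 mol (1:1 ratio)
[OCl^-] = 1.042 × 10^-3 / 0.009995 = 0.1042 mol/L

0.1042 mol/L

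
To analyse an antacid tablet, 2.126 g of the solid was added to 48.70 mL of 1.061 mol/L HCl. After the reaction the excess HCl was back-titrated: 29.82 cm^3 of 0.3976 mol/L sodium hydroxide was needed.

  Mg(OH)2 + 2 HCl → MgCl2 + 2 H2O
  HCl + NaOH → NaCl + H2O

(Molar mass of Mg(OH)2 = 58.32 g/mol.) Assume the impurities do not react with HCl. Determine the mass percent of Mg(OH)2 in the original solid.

n(HCl) added = 0.04870 × 1.061 = 0.05167 mol
n(NaOH) used in back-titration = 0.02982 × 0.3976 = 0.01186 mol
n(HCl) left over = 0.01186 mol (1:1 ratio)
n(HCl) consumed by analyte = 0.05167 − 0.01186 = 0.03981 mol
From the 1:2 ratio, n(Mg(OH)2) = 1/2 × 0.03981 = 0.01991 mol
mass of Mg(OH)2 = 0.01991 × 58.32 = 1.161 g
% Mg(OH)2 = 1.161 / 2.126 × 100 = 54.61 %

54.61 %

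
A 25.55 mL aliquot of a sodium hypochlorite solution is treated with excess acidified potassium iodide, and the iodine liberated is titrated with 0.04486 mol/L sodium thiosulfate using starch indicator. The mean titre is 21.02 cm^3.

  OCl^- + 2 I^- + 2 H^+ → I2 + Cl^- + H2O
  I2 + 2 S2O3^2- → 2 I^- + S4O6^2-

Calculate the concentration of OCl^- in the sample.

0.01845 mol/L

n(S2O3^2-) = 0.02102 × 0.04486 = 9.430 × 10^-4 mol
n(I2) = n(S2O3^2-)/2 = 4.715 × 10^-4 mol
n(OCl^-) in the aliquot = 4.715 × 10^-4 mol (1:1 ratio)
[OCl^-] = 4.715 × 10^-4 / 0.02555 = 0.01845 mol/L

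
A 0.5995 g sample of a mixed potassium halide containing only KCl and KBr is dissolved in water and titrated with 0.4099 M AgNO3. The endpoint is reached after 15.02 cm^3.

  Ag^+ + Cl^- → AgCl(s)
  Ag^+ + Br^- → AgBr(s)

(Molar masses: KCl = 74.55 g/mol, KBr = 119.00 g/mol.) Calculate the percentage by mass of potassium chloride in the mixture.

37.25 %

n(AgNO3) = 0.01502 × 0.4099 = 6.157 × 10^-3 mol
Let x = n(KCl), y = n(KBr).
Titrant: 1x + 1y = 6.157 × 10^-3;  mass: 74.55x + 119.00y = 0.5995
Solving, x = 2.995 × 10^-3 mol, y = 3.161 × 10^-3 mol
mass of KCl = 2.995 × 10^-3 × 74.55 = 0.2233 g
% KCl = 0.2233 / 0.5995 × 100 = 37.25 %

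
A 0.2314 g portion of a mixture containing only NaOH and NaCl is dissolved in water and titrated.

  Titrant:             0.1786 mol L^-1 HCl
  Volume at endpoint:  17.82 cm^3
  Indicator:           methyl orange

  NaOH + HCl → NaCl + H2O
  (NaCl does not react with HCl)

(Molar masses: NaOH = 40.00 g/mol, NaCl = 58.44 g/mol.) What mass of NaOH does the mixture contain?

n(HCl) = 0.01782 × 0.1786 = 3.183 × 10^-3 mol
Let x = n(NaOH), y = n(NaCl).
Titrant: 1x = 3.183 × 10^-3;  mass: 40.00x + 58.44y = 0.2314
Solving, x = 3.183 × 10^-3 mol, y = 1.781 × 10^-3 mol
mass of NaOH = 3.183 × 10^-3 × 40.00 = 0.1273 g

0.1273 g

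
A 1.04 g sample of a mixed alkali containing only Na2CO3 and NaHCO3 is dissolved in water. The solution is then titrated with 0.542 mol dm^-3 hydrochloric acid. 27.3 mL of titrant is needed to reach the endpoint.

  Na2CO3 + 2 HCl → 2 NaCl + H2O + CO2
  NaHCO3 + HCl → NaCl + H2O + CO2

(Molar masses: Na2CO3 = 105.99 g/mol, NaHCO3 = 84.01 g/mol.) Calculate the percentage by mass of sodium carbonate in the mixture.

n(HCl) = 0.0273 × 0.542 = 0.0148 mol
Let x = n(Na2CO3), y = n(NaHCO3).
Titrant: 2x + 1y = 0.0148;  mass: 105.99x + 84.01y = 1.04
Solving, x = 3.27 × 10^-3 mol, y = 8.25 × 10^-3 mol
mass of Na2CO3 = 3.27 × 10^-3 × 105.99 = 0.347 g
% Na2CO3 = 0.347 / 1.04 × 100 = 33.4 %

33.4 %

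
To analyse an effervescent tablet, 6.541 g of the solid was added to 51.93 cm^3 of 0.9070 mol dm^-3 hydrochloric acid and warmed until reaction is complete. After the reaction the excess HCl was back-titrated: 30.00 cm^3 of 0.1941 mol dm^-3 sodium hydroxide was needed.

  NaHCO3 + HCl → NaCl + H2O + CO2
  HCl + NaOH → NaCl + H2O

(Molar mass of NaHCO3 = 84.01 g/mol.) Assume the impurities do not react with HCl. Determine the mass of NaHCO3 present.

3.468 g

n(HCl) added = 0.05193 × 0.9070 = 0.04710 mol
n(NaOH) used in back-titration = 0.03000 × 0.1941 = 5.823 × 10^-3 mol
n(HCl) left over = 5.823 × 10^-3 mol (1:1 ratio)
n(HCl) consumed by analyte = 0.04710 − 5.823 × 10^-3 = 0.04128 mol
n(NaHCO3) = 0.04128 mol (1:1 ratio)
mass of NaHCO3 = 0.04128 × 84.01 = 3.468 g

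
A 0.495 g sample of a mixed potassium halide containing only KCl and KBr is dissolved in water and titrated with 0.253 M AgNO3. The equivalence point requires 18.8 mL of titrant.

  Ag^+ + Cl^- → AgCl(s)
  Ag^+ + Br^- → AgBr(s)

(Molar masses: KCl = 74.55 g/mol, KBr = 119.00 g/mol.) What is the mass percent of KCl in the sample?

n(AgNO3) = 0.0188 × 0.253 = 4.76 × 10^-3 mol
Let x = n(KCl), y = n(KBr).
Titrant: 1x + 1y = 4.76 × 10^-3;  mass: 74.55x + 119.00y = 0.495
Solving, x = 1.60 × 10^-3 mol, y = 3.16 × 10^-3 mol
mass of KCl = 1.60 × 10^-3 × 74.55 = 0.119 g
% KCl = 0.119 / 0.495 × 100 = 24.1 %

24.1 %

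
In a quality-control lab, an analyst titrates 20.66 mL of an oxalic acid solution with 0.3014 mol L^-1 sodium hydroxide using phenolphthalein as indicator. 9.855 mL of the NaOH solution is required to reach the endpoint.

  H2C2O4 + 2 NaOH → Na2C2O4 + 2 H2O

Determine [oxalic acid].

0.07189 mol/L

n(NaOH) = 0.009855 L × 0.3014 mol/L = 2.970 × 10^-3 mol
From the 1:2 mole ratio, n(H2C2O4) = 1/2 × 2.970 × 10^-3 = 1.485 × 10^-3 mol
[H2C2O4] = 1.485 × 10^-3 mol / 0.02066 L = 0.07189 mol/L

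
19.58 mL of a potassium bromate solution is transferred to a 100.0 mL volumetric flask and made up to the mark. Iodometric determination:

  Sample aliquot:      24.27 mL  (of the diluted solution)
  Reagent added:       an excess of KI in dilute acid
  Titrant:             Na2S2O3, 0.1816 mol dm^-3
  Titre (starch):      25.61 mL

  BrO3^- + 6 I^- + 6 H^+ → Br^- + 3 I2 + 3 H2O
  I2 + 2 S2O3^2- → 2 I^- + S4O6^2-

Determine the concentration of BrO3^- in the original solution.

n(S2O3^2-) = 0.02561 × 0.1816 = 4.651 × 10^-3 mol
n(I2) = n(S2O3^2-)/2 = 2.325 × 10^-3 mol
From the 1:3 ratio, n(BrO3^-) in the aliquot = 1/3 × 2.325 × 10^-3 = 7.751 × 10^-4 mol
[BrO3^-]_dilute = 7.751 × 10^-4 / 0.02427 = 0.03194 mol/L
[BrO3^-]_original = 0.03194 × 100.0/19.58 = 0.1631 mol/L

0.1631 mol/L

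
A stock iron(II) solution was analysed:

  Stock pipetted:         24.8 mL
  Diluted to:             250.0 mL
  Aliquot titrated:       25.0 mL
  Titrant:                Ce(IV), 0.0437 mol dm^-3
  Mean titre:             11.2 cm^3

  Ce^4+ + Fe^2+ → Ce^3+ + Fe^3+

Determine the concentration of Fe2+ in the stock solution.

0.197 mol/L

n(Ce4+) = 0.0112 × 0.0437 = 4.89 × 10^-4 mol
n(Fe2+) in the aliquot = 4.89 × 10^-4 mol (1:1 ratio)
[Fe2+]_dilute = 4.89 × 10^-4 / 0.0250 = 0.0196 mol/L
Dilution factor = 250.0 / 24.8 = 10.08
[Fe2+]_stock = 0.0196 × 10.08 = 0.197 mol/L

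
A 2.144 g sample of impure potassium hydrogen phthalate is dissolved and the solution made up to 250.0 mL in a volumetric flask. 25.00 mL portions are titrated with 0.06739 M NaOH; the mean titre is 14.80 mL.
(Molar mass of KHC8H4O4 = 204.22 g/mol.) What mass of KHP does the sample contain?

KHC8H4O4 + NaOH → KNaC8H4O4 + H2O
n(NaOH) per titration = 0.01480 × 0.06739 = 9.974 × 10^-4 mol
n(KHC8H4O4) in each aliquot = 9.974 × 10^-4 mol (1:1 ratio)
n(KHC8H4O4) in the whole flask = 9.974 × 10^-4 × 250.0/25.00 = 9.974 × 10^-3 mol
mass of KHC8H4O4 = 9.974 × 10^-3 × 204.22 = 2.037 g

2.037 g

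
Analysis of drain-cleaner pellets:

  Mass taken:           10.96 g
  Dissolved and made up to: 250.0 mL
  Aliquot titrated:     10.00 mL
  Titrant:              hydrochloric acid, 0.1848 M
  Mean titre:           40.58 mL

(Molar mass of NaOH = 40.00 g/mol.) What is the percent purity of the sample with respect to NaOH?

NaOH + HCl → NaCl + H2O
n(HCl) per titration = 0.04058 × 0.1848 = 7.499 × 10^-3 mol
n(NaOH) in each aliquot = 7.499 × 10^-3 mol (1:1 ratio)
n(NaOH) in the whole flask = 7.499 × 10^-3 × 250.0/10.00 = 0.1875 mol
mass of NaOH = 0.1875 × 40.00 = 7.499 g
% NaOH = 7.499 / 10.96 × 100 = 68.42 %

68.42 %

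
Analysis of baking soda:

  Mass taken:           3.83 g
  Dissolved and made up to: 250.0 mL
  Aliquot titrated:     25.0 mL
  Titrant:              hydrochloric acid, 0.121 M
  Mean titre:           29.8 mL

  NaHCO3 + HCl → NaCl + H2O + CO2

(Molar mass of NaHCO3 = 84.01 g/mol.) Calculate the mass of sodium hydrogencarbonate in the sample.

3.03 g

n(HCl) per titration = 0.0298 × 0.121 = 3.61 × 10^-3 mol
n(NaHCO3) in each aliquot = 3.61 × 10^-3 mol (1:1 ratio)
n(NaHCO3) in the whole flask = 3.61 × 10^-3 × 250.0/25.0 = 0.0361 mol
mass of NaHCO3 = 0.0361 × 84.01 = 3.03 g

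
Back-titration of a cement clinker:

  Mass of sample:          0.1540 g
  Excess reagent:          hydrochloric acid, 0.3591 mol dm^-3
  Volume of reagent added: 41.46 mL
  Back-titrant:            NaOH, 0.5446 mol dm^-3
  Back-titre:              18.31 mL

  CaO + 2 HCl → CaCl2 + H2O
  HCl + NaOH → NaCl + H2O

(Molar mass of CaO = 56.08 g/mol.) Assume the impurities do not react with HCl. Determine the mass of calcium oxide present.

n(HCl) added = 0.04146 × 0.3591 = 0.01489 mol
n(NaOH) used in back-titration = 0.01831 × 0.5446 = 9.972 × 10^-3 mol
n(HCl) left over = 9.972 × 10^-3 mol (1:1 ratio)
n(HCl) consumed by analyte = 0.01489 − 9.972 × 10^-3 = 4.917 × 10^-3 mol
From the 1:2 ratio, n(CaO) = 1/2 × 4.917 × 10^-3 = 2.458 × 10^-3 mol
mass of CaO = 2.458 × 10^-3 × 56.08 = 0.1379 g

0.1379 g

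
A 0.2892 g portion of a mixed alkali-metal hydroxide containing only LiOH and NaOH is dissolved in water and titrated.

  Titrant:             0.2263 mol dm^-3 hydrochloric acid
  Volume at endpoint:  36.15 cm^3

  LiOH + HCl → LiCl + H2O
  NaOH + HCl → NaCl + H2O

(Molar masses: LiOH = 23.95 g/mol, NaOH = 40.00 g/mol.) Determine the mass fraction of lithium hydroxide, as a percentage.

n(HCl) = 0.03615 × 0.2263 = 8.181 × 10^-3 mol
Let x = n(LiOH), y = n(NaOH).
Titrant: 1x + 1y = 8.181 × 10^-3;  mass: 23.95x + 40.00y = 0.2892
Solving, x = 2.369 × 10^-3 mol, y = 5.811 × 10^-3 mol
mass of LiOH = 2.369 × 10^-3 × 23.95 = 0.05675 g
% LiOH = 0.05675 / 0.2892 × 100 = 19.62 %

19.62 %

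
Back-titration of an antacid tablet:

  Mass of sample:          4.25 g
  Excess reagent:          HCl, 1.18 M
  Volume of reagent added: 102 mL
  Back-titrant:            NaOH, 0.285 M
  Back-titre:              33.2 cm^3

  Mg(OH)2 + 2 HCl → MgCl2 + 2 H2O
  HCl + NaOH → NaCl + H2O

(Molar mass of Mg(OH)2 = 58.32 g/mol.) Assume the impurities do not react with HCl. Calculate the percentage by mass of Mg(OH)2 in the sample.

76.1 %

n(HCl) added = 0.102 × 1.18 = 0.120 mol
n(NaOH) used in back-titration = 0.0332 × 0.285 = 9.46 × 10^-3 mol
n(HCl) left over = 9.46 × 10^-3 mol (1:1 ratio)
n(HCl) consumed by analyte = 0.120 − 9.46 × 10^-3 = 0.111 mol
From the 1:2 ratio, n(Mg(OH)2) = 1/2 × 0.111 = 0.0554 mol
mass of Mg(OH)2 = 0.0554 × 58.32 = 3.23 g
% Mg(OH)2 = 3.23 / 4.25 × 100 = 76.1 %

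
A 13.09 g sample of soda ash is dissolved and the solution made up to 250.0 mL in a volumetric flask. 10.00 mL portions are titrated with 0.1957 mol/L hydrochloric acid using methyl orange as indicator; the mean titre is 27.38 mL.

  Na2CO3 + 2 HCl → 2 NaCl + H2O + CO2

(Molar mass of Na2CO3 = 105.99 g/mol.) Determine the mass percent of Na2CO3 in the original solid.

54.23 %

n(HCl) per titration = 0.02738 × 0.1957 = 5.358 × 10^-3 mol
From the 1:2 ratio, n(Na2CO3) in each aliquot = 1/2 × 5.358 × 10^-3 = 2.679 × 10^-3 mol
n(Na2CO3) in the whole flask = 2.679 × 10^-3 × 250.0/10.00 = 0.06698 mol
mass of Na2CO3 = 0.06698 × 105.99 = 7.099 g
% Na2CO3 = 7.099 / 13.09 × 100 = 54.23 %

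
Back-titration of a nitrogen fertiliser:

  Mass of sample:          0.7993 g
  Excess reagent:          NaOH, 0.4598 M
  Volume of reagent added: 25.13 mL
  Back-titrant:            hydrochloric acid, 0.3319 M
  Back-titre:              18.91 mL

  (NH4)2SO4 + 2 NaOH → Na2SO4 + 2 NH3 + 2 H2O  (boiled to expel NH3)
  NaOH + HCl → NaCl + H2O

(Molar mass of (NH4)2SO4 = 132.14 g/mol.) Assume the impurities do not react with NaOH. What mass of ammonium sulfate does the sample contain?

n(NaOH) added = 0.02513 × 0.4598 = 0.01155 mol
n(HCl) used in back-titration = 0.01891 × 0.3319 = 6.276 × 10^-3 mol
n(NaOH) left over = 6.276 × 10^-3 mol (1:1 ratio)
n(NaOH) consumed by analyte = 0.01155 − 6.276 × 10^-3 = 5.279 × 10^-3 mol
From the 1:2 ratio, n((NH4)2SO4) = 1/2 × 5.279 × 10^-3 = 2.639 × 10^-3 mol
mass of (NH4)2SO4 = 2.639 × 10^-3 × 132.14 = 0.3488 g

0.3488 g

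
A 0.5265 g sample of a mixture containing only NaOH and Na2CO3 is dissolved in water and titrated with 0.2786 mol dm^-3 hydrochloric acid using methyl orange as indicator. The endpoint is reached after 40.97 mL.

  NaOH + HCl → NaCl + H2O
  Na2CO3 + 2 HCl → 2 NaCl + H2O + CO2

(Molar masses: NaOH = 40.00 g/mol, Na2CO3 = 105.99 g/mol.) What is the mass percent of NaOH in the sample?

45.83 %

n(HCl) = 0.04097 × 0.2786 = 0.01141 mol
Let x = n(NaOH), y = n(Na2CO3).
Titrant: 1x + 2y = 0.01141;  mass: 40.00x + 105.99y = 0.5265
Solving, x = 6.033 × 10^-3 mol, y = 2.691 × 10^-3 mol
mass of NaOH = 6.033 × 10^-3 × 40.00 = 0.2413 g
% NaOH = 0.2413 / 0.5265 × 100 = 45.83 %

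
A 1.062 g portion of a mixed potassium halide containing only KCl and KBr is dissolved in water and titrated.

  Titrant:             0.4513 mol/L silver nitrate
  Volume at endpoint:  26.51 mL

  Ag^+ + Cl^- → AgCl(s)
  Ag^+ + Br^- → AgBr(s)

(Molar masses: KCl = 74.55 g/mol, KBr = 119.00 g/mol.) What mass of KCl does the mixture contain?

0.6067 g

n(AgNO3) = 0.02651 × 0.4513 = 0.01196 mol
Let x = n(KCl), y = n(KBr).
Titrant: 1x + 1y = 0.01196;  mass: 74.55x + 119.00y = 1.062
Solving, x = 8.137 × 10^-3 mol, y = 3.826 × 10^-3 mol
mass of KCl = 8.137 × 10^-3 × 74.55 = 0.6067 g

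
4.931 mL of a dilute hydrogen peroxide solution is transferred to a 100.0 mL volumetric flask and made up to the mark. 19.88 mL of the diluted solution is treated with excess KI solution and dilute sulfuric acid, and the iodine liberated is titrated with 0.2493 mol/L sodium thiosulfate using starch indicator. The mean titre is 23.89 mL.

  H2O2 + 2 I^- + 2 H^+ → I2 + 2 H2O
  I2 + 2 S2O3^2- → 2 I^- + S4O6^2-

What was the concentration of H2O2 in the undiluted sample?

n(S2O3^2-) = 0.02389 × 0.2493 = 5.956 × 10^-3 mol
n(I2) = n(S2O3^2-)/2 = 2.978 × 10^-3 mol
n(H2O2) in the aliquot = 2.978 × 10^-3 mol (1:1 ratio)
[H2O2]_dilute = 2.978 × 10^-3 / 0.01988 = 0.1498 mol/L
[H2O2]_original = 0.1498 × 100.0/4.931 = 3.038 mol/L

3.038 mol/L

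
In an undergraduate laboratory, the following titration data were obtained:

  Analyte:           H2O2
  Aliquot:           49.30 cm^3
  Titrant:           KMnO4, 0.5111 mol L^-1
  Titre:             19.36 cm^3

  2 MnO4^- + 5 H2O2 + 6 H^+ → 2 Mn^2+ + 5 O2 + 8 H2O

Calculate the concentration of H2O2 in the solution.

0.5018 mol/L

n(KMnO4) = 0.01936 L × 0.5111 mol/L = 9.895 × 10^-3 mol
From the 5:2 mole ratio, n(H2O2) = 5/2 × 9.895 × 10^-3 = 0.02474 mol
[H2O2] = 0.02474 mol / 0.04930 L = 0.5018 mol/L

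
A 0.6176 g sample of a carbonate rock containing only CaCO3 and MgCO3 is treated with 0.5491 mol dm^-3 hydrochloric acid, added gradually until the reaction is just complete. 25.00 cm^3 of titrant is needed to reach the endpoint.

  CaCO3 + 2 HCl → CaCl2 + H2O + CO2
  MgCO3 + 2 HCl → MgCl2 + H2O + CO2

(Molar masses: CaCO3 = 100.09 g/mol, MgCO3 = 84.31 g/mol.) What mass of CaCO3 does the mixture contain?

n(HCl) = 0.02500 × 0.5491 = 0.01373 mol
Let x = n(CaCO3), y = n(MgCO3).
Titrant: 2x + 2y = 0.01373;  mass: 100.09x + 84.31y = 0.6176
Solving, x = 2.466 × 10^-3 mol, y = 4.398 × 10^-3 mol
mass of CaCO3 = 2.466 × 10^-3 × 100.09 = 0.2468 g

0.2468 g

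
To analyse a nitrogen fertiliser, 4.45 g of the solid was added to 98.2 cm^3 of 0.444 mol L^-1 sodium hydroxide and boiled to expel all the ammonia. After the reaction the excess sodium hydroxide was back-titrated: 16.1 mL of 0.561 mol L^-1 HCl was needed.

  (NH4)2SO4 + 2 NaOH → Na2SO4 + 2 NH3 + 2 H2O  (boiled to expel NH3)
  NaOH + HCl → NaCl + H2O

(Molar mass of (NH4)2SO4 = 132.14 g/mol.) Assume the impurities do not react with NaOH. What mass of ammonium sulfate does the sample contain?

2.28 g

n(NaOH) added = 0.0982 × 0.444 = 0.0436 mol
n(HCl) used in back-titration = 0.0161 × 0.561 = 9.03 × 10^-3 mol
n(NaOH) left over = 9.03 × 10^-3 mol (1:1 ratio)
n(NaOH) consumed by analyte = 0.0436 − 9.03 × 10^-3 = 0.0346 mol
From the 1:2 ratio, n((NH4)2SO4) = 1/2 × 0.0346 = 0.0173 mol
mass of (NH4)2SO4 = 0.0173 × 132.14 = 2.28 g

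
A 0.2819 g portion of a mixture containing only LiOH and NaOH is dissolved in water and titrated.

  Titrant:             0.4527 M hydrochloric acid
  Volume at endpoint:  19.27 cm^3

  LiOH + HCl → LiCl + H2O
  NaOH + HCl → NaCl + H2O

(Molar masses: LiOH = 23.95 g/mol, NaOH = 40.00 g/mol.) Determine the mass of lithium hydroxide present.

n(HCl) = 0.01927 × 0.4527 = 8.724 × 10^-3 mol
Let x = n(LiOH), y = n(NaOH).
Titrant: 1x + 1y = 8.724 × 10^-3;  mass: 23.95x + 40.00y = 0.2819
Solving, x = 4.177 × 10^-3 mol, y = 4.547 × 10^-3 mol
mass of LiOH = 4.177 × 10^-3 × 23.95 = 0.1000 g

0.1000 g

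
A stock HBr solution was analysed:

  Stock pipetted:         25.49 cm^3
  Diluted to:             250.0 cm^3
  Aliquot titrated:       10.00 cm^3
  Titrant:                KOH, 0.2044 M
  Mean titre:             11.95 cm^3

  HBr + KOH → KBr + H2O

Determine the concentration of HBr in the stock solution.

n(KOH) = 0.01195 × 0.2044 = 2.443 × 10^-3 mol
n(HBr) in the aliquot = 2.443 × 10^-3 mol (1:1 ratio)
[HBr]_dilute = 2.443 × 10^-3 / 0.01000 = 0.2443 mol/L
Dilution factor = 250.0 / 25.49 = 9.808
[HBr]_stock = 0.2443 × 9.808 = 2.396 mol/L

2.396 M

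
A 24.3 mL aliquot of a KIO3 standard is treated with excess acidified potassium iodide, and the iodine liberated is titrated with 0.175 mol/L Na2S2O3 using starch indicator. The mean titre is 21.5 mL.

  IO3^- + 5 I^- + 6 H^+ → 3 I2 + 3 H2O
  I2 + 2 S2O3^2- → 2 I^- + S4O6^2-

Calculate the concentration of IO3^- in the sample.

0.0258 mol/L

n(S2O3^2-) = 0.0215 × 0.175 = 3.76 × 10^-3 mol
n(I2) = n(S2O3^2-)/2 = 1.88 × 10^-3 mol
From the 1:3 ratio, n(IO3^-) in the aliquot = 1/3 × 1.88 × 10^-3 = 6.27 × 10^-4 mol
[IO3^-] = 6.27 × 10^-4 / 0.0243 = 0.0258 mol/L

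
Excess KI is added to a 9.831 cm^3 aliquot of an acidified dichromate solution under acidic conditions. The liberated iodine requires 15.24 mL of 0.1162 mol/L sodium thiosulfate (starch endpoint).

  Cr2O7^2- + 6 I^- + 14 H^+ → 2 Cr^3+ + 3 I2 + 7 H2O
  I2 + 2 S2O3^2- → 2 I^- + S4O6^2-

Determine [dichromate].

0.03002 mol/L

n(S2O3^2-) = 0.01524 × 0.1162 = 1.771 × 10^-3 mol
n(I2) = n(S2O3^2-)/2 = 8.854 × 10^-4 mol
From the 1:3 ratio, n(Cr2O7^2-) in the aliquot = 1/3 × 8.854 × 10^-4 = 2.951 × 10^-4 mol
[Cr2O7^2-] = 2.951 × 10^-4 / 0.009831 = 0.03002 mol/L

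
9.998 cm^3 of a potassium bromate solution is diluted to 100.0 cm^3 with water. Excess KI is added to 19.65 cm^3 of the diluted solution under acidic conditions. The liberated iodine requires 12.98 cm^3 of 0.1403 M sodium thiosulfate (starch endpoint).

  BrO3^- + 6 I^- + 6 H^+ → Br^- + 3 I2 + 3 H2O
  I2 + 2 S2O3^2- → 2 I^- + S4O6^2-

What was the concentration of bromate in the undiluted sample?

0.1545 M

n(S2O3^2-) = 0.01298 × 0.1403 = 1.821 × 10^-3 mol
n(I2) = n(S2O3^2-)/2 = 9.105 × 10^-4 mol
From the 1:3 ratio, n(BrO3^-) in the aliquot = 1/3 × 9.105 × 10^-4 = 3.035 × 10^-4 mol
[BrO3^-]_dilute = 3.035 × 10^-4 / 0.01965 = 0.01545 mol/L
[BrO3^-]_original = 0.01545 × 100.0/9.998 = 0.1545 mol/L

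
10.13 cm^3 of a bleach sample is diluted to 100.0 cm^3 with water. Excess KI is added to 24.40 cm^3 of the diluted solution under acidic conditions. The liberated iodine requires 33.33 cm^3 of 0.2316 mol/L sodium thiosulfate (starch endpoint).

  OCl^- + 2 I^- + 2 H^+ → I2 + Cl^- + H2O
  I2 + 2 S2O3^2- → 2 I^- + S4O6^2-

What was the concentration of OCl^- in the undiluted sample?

n(S2O3^2-) = 0.03333 × 0.2316 = 7.719 × 10^-3 mol
n(I2) = n(S2O3^2-)/2 = 3.860 × 10^-3 mol
n(OCl^-) in the aliquot = 3.860 × 10^-3 mol (1:1 ratio)
[OCl^-]_dilute = 3.860 × 10^-3 / 0.02440 = 0.1582 mol/L
[OCl^-]_original = 0.1582 × 100.0/10.13 = 1.562 mol/L

1.562 mol/L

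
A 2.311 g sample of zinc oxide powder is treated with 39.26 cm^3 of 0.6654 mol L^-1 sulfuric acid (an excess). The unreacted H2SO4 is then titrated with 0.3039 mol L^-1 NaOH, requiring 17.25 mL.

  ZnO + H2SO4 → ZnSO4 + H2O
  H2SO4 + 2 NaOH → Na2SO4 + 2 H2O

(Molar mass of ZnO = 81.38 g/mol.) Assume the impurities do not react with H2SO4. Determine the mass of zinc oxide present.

n(H2SO4) added = 0.03926 × 0.6654 = 0.02612 mol
n(NaOH) used in back-titration = 0.01725 × 0.3039 = 5.242 × 10^-3 mol
From the 1:2 ratio, n(H2SO4) left over = 1/2 × 5.242 × 10^-3 = 2.621 × 10^-3 mol
n(H2SO4) consumed by analyte = 0.02612 − 2.621 × 10^-3 = 0.02350 mol
n(ZnO) = 0.02350 mol (1:1 ratio)
mass of ZnO = 0.02350 × 81.38 = 1.913 g

1.913 g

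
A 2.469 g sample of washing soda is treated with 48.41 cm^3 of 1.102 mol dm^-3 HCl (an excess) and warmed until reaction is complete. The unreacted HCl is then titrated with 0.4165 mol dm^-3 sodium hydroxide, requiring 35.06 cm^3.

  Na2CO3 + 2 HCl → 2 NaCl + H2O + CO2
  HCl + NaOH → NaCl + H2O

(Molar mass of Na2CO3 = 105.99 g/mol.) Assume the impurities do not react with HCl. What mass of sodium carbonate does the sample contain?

n(HCl) added = 0.04841 × 1.102 = 0.05335 mol
n(NaOH) used in back-titration = 0.03506 × 0.4165 = 0.01460 mol
n(HCl) left over = 0.01460 mol (1:1 ratio)
n(HCl) consumed by analyte = 0.05335 − 0.01460 = 0.03875 mol
From the 1:2 ratio, n(Na2CO3) = 1/2 × 0.03875 = 0.01937 mol
mass of Na2CO3 = 0.01937 × 105.99 = 2.053 g

2.053 g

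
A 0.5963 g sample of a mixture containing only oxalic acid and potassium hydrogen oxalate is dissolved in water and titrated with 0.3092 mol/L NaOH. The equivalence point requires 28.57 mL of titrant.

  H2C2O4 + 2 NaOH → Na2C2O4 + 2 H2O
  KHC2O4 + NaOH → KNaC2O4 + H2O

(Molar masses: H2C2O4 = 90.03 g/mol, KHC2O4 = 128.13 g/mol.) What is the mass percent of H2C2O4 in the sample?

n(NaOH) = 0.02857 × 0.3092 = 8.834 × 10^-3 mol
Let x = n(H2C2O4), y = n(KHC2O4).
Titrant: 2x + 1y = 8.834 × 10^-3;  mass: 90.03x + 128.13y = 0.5963
Solving, x = 3.222 × 10^-3 mol, y = 2.390 × 10^-3 mol
mass of H2C2O4 = 3.222 × 10^-3 × 90.03 = 0.2901 g
% H2C2O4 = 0.2901 / 0.5963 × 100 = 48.64 %

48.64 %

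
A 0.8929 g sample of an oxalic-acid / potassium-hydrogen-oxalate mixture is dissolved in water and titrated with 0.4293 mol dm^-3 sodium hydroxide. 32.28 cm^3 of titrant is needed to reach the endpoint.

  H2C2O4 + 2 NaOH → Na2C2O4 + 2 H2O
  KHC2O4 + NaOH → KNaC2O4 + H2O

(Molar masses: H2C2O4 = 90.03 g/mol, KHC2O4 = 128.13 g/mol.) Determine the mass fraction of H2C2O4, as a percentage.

n(NaOH) = 0.03228 × 0.4293 = 0.01386 mol
Let x = n(H2C2O4), y = n(KHC2O4).
Titrant: 2x + 1y = 0.01386;  mass: 90.03x + 128.13y = 0.8929
Solving, x = 5.310 × 10^-3 mol, y = 3.238 × 10^-3 mol
mass of H2C2O4 = 5.310 × 10^-3 × 90.03 = 0.4781 g
% H2C2O4 = 0.4781 / 0.8929 × 100 = 53.54 %

53.54 %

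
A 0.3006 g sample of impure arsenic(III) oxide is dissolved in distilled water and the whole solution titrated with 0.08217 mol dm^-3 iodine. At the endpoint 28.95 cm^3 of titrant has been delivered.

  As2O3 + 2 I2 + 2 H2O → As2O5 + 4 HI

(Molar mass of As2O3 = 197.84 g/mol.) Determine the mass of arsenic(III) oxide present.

n(I2) = 0.02895 L × 0.08217 mol/L = 2.379 × 10^-3 mol
From the 1:2 ratio, n(As2O3) = 1/2 × 2.379 × 10^-3 = 1.189 × 10^-3 mol
mass of As2O3 = 1.189 × 10^-3 × 197.84 g/mol = 0.2353 g

0.2353 g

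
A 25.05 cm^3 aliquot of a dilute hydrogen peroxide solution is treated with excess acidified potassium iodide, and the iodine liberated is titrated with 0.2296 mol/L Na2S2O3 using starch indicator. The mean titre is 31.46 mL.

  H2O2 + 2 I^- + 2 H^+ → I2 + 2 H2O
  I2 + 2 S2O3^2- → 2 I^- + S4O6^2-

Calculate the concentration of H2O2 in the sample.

n(S2O3^2-) = 0.03146 × 0.2296 = 7.223 × 10^-3 mol
n(I2) = n(S2O3^2-)/2 = 3.612 × 10^-3 mol
n(H2O2) in the aliquot = 3.612 × 10^-3 mol (1:1 ratio)
[H2O2] = 3.612 × 10^-3 / 0.02505 = 0.1442 mol/L

0.1442 mol/L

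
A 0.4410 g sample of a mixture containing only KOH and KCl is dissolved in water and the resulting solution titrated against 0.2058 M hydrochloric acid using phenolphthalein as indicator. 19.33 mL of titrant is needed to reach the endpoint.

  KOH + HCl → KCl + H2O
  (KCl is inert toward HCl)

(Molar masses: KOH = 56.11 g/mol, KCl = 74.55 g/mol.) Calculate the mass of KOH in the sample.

0.2232 g

n(HCl) = 0.01933 × 0.2058 = 3.978 × 10^-3 mol
Let x = n(KOH), y = n(KCl).
Titrant: 1x = 3.978 × 10^-3;  mass: 56.11x + 74.55y = 0.4410
Solving, x = 3.978 × 10^-3 mol, y = 2.921 × 10^-3 mol
mass of KOH = 3.978 × 10^-3 × 56.11 = 0.2232 g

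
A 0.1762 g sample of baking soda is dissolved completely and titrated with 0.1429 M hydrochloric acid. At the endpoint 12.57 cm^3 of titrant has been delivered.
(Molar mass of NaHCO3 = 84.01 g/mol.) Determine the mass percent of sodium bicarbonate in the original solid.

NaHCO3 + HCl → NaCl + H2O + CO2
n(HCl) = 0.01257 L × 0.1429 mol/L = 1.796 × 10^-3 mol
n(NaHCO3) = 1.796 × 10^-3 mol (1:1 ratio)
mass of NaHCO3 = 1.796 × 10^-3 × 84.01 g/mol = 0.1509 g
% NaHCO3 = 0.1509 / 0.1762 × 100 = 85.64 %

85.64 %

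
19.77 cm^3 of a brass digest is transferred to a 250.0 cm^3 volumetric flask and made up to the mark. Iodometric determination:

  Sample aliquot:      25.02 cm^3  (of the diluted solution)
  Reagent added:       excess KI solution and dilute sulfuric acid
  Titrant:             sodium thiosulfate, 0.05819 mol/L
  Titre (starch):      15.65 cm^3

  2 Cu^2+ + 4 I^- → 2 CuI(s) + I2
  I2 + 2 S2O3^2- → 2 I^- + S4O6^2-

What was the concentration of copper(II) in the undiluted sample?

0.4603 mol/L

n(S2O3^2-) = 0.01565 × 0.05819 = 9.107 × 10^-4 mol
n(I2) = n(S2O3^2-)/2 = 4.553 × 10^-4 mol
From the 2:1 ratio, n(Cu2+) in the aliquot = 2/1 × 4.553 × 10^-4 = 9.107 × 10^-4 mol
[Cu2+]_dilute = 9.107 × 10^-4 / 0.02502 = 0.03640 mol/L
[Cu2+]_original = 0.03640 × 250.0/19.77 = 0.4603 mol/L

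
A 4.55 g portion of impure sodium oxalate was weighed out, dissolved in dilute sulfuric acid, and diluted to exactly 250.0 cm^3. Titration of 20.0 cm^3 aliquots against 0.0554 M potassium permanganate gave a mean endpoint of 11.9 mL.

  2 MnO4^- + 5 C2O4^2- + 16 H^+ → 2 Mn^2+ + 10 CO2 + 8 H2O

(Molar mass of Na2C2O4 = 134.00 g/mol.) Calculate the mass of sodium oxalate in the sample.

2.76 g

n(KMnO4) per titration = 0.0119 × 0.0554 = 6.59 × 10^-4 mol
From the 5:2 ratio, n(Na2C2O4) in each aliquot = 5/2 × 6.59 × 10^-4 = 1.65 × 10^-3 mol
n(Na2C2O4) in the whole flask = 1.65 × 10^-3 × 250.0/20.0 = 0.0206 mol
mass of Na2C2O4 = 0.0206 × 134.00 = 2.76 g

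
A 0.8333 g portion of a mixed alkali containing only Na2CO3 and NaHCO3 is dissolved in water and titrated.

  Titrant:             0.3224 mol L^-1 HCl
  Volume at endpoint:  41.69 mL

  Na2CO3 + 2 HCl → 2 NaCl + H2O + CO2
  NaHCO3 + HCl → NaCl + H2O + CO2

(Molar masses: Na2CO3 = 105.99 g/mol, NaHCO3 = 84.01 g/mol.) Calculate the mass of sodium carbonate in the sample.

n(HCl) = 0.04169 × 0.3224 = 0.01344 mol
Let x = n(Na2CO3), y = n(NaHCO3).
Titrant: 2x + 1y = 0.01344;  mass: 105.99x + 84.01y = 0.8333
Solving, x = 4.770 × 10^-3 mol, y = 3.901 × 10^-3 mol
mass of Na2CO3 = 4.770 × 10^-3 × 105.99 = 0.5055 g

0.5055 g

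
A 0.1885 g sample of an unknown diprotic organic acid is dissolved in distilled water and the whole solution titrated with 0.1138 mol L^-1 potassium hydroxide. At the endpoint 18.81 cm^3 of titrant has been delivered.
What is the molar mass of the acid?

n(KOH) = 0.01881 L × 0.1138 mol/L = 2.141 × 10^-3 mol
From the 1:2 ratio, n(H2A) = 1/2 × 2.141 × 10^-3 = 1.070 × 10^-3 mol
M = m / n = 0.1885 g / 1.070 × 10^-3 mol = 176.1 g/mol

176.1 g/mol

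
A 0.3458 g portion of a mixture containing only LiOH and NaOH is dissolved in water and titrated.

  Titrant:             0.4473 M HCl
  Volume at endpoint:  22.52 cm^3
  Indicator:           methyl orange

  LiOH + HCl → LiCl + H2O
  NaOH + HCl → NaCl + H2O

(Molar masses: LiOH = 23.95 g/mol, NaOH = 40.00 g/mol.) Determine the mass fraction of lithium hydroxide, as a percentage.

24.65 %

n(HCl) = 0.02252 × 0.4473 = 0.01007 mol
Let x = n(LiOH), y = n(NaOH).
Titrant: 1x + 1y = 0.01007;  mass: 23.95x + 40.00y = 0.3458
Solving, x = 3.559 × 10^-3 mol, y = 6.514 × 10^-3 mol
mass of LiOH = 3.559 × 10^-3 × 23.95 = 0.08525 g
% LiOH = 0.08525 / 0.3458 × 100 = 24.65 %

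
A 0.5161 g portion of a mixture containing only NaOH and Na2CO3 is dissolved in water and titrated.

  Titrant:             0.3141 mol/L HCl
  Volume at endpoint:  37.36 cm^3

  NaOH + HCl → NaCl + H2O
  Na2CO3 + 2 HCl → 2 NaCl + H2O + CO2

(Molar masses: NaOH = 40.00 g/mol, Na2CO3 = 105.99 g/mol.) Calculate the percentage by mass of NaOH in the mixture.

n(HCl) = 0.03736 × 0.3141 = 0.01173 mol
Let x = n(NaOH), y = n(Na2CO3).
Titrant: 1x + 2y = 0.01173;  mass: 40.00x + 105.99y = 0.5161
Solving, x = 8.140 × 10^-3 mol, y = 1.797 × 10^-3 mol
mass of NaOH = 8.140 × 10^-3 × 40.00 = 0.3256 g
% NaOH = 0.3256 / 0.5161 × 100 = 63.09 %

63.09 %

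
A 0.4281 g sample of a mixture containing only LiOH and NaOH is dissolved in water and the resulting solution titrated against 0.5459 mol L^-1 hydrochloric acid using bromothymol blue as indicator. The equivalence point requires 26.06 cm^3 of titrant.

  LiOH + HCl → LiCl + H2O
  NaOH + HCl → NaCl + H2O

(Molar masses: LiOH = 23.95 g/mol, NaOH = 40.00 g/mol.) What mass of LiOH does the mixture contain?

n(HCl) = 0.02606 × 0.5459 = 0.01423 mol
Let x = n(LiOH), y = n(NaOH).
Titrant: 1x + 1y = 0.01423;  mass: 23.95x + 40.00y = 0.4281
Solving, x = 8.782 × 10^-3 mol, y = 5.444 × 10^-3 mol
mass of LiOH = 8.782 × 10^-3 × 23.95 = 0.2103 g

0.2103 g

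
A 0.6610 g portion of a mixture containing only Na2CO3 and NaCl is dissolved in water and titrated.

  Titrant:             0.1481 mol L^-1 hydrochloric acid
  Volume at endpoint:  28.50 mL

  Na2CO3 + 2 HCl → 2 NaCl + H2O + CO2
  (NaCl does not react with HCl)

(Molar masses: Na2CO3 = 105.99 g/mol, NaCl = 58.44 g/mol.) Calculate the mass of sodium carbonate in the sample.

n(HCl) = 0.02850 × 0.1481 = 4.221 × 10^-3 mol
Let x = n(Na2CO3), y = n(NaCl).
Titrant: 2x = 4.221 × 10^-3;  mass: 105.99x + 58.44y = 0.6610
Solving, x = 2.110 × 10^-3 mol, y = 7.483 × 10^-3 mol
mass of Na2CO3 = 2.110 × 10^-3 × 105.99 = 0.2237 g

0.2237 g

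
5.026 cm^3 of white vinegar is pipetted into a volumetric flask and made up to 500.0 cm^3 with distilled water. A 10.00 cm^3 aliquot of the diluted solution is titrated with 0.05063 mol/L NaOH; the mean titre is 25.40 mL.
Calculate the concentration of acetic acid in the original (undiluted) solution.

CH3COOH + NaOH → CH3COONa + H2O
n(NaOH) = 0.02540 × 0.05063 = 1.286 × 10^-3 mol
n(CH3COOH) in the aliquot = 1.286 × 10^-3 mol (1:1 ratio)
[CH3COOH]_dilute = 1.286 × 10^-3 / 0.01000 = 0.1286 mol/L
Dilution factor = 500.0 / 5.026 = 99.48
[CH3COOH]_stock = 0.1286 × 99.48 = 12.79 mol/L

12.79 mol/L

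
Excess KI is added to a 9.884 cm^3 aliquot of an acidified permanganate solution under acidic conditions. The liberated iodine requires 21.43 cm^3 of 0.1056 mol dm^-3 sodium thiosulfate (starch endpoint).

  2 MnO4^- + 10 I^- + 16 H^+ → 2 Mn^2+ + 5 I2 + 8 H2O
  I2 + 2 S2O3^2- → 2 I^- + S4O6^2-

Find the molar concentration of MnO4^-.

0.04579 mol/L

n(S2O3^2-) = 0.02143 × 0.1056 = 2.263 × 10^-3 mol
n(I2) = n(S2O3^2-)/2 = 1.132 × 10^-3 mol
From the 2:5 ratio, n(MnO4^-) in the aliquot = 2/5 × 1.132 × 10^-3 = 4.526 × 10^-4 mol
[MnO4^-] = 4.526 × 10^-4 / 0.009884 = 0.04579 mol/L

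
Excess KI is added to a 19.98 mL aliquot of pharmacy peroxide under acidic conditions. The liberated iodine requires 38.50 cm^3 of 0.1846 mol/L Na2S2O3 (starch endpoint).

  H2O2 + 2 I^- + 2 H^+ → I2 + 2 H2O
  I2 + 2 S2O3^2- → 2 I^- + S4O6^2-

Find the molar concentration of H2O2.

n(S2O3^2-) = 0.03850 × 0.1846 = 7.107 × 10^-3 mol
n(I2) = n(S2O3^2-)/2 = 3.554 × 10^-3 mol
n(H2O2) in the aliquot = 3.554 × 10^-3 mol (1:1 ratio)
[H2O2] = 3.554 × 10^-3 / 0.01998 = 0.1779 mol/L

0.1779 mol/L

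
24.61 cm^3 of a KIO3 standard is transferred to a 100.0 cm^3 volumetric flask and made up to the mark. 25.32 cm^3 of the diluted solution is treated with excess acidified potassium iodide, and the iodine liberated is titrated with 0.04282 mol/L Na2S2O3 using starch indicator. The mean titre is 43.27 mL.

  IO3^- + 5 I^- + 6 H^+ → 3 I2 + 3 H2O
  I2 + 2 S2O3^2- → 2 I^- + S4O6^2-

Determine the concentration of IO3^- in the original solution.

0.04956 mol/L

n(S2O3^2-) = 0.04327 × 0.04282 = 1.853 × 10^-3 mol
n(I2) = n(S2O3^2-)/2 = 9.264 × 10^-4 mol
From the 1:3 ratio, n(IO3^-) in the aliquot = 1/3 × 9.264 × 10^-4 = 3.088 × 10^-4 mol
[IO3^-]_dilute = 3.088 × 10^-4 / 0.02532 = 0.01220 mol/L
[IO3^-]_original = 0.01220 × 100.0/24.61 = 0.04956 mol/L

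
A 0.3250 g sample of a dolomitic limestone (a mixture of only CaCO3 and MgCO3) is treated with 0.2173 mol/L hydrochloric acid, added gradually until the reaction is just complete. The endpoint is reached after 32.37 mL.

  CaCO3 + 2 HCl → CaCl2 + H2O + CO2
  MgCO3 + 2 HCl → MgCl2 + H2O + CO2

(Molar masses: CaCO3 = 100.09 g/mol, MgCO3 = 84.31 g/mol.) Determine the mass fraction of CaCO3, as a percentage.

n(HCl) = 0.03237 × 0.2173 = 7.034 × 10^-3 mol
Let x = n(CaCO3), y = n(MgCO3).
Titrant: 2x + 2y = 7.034 × 10^-3;  mass: 100.09x + 84.31y = 0.3250
Solving, x = 1.805 × 10^-3 mol, y = 1.712 × 10^-3 mol
mass of CaCO3 = 1.805 × 10^-3 × 100.09 = 0.1807 g
% CaCO3 = 0.1807 / 0.3250 × 100 = 55.59 %

55.59 %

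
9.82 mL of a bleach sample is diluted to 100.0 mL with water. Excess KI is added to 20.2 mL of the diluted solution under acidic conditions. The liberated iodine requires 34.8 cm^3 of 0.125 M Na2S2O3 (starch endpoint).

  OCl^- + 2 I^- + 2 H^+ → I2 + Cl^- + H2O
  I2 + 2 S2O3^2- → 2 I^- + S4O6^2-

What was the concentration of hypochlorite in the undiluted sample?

n(S2O3^2-) = 0.0348 × 0.125 = 4.35 × 10^-3 mol
n(I2) = n(S2O3^2-)/2 = 2.17 × 10^-3 mol
n(OCl^-) in the aliquot = 2.17 × 10^-3 mol (1:1 ratio)
[OCl^-]_dilute = 2.17 × 10^-3 / 0.0202 = 0.108 mol/L
[OCl^-]_original = 0.108 × 100.0/9.82 = 1.10 mol/L

1.10 M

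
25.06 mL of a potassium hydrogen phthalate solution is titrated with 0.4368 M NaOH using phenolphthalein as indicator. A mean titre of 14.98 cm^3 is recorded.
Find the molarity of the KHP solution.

KHC8H4O4 + NaOH → KNaC8H4O4 + H2O
n(NaOH) = 0.01498 L × 0.4368 mol/L = 6.543 × 10^-3 mol
n(KHC8H4O4) = 6.543 × 10^-3 mol (1:1 mole ratio)
[KHC8H4O4] = 6.543 × 10^-3 mol / 0.02506 L = 0.2611 mol/L

0.2611 M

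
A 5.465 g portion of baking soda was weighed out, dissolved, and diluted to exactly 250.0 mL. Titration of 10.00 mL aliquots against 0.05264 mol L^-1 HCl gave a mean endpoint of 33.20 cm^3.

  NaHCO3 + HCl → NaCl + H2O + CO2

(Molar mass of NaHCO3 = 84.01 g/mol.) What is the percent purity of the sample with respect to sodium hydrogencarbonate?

67.16 %

n(HCl) per titration = 0.03320 × 0.05264 = 1.748 × 10^-3 mol
n(NaHCO3) in each aliquot = 1.748 × 10^-3 mol (1:1 ratio)
n(NaHCO3) in the whole flask = 1.748 × 10^-3 × 250.0/10.00 = 0.04369 mol
mass of NaHCO3 = 0.04369 × 84.01 = 3.670 g
% NaHCO3 = 3.670 / 5.465 × 100 = 67.16 %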